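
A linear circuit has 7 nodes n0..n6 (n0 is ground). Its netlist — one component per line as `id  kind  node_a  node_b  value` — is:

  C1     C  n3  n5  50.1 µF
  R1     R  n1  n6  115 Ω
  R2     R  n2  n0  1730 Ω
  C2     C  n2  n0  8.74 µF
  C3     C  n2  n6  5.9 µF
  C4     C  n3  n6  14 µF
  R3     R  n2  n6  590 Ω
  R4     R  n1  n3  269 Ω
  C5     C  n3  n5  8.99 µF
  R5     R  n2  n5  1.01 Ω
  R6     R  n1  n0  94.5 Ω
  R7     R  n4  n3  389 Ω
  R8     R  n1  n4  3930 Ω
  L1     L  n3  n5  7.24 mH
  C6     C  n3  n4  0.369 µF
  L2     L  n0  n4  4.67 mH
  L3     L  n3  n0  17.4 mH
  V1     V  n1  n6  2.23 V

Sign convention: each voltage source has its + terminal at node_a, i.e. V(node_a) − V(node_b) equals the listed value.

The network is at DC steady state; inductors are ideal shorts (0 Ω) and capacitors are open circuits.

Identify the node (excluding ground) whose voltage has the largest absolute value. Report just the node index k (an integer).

Apply KCL at each of the 6 non-ground nodes and solve the resulting linear system.
Node n1: branches {R1, R4, R6, R8, V1} → V_1 = 0.2323
Node n2: branches {R2, C2, C3, R3, R5} → V_2 = -0.003412
Node n3: branches {C1, C4, R4, C5, R7, L1, C6, L3} → V_3 = 0.000
Node n4: branches {R7, R8, C6, L2} → V_4 = 0.000
Node n5: branches {C1, C5, R5, L1} → V_5 = 0.000
Node n6: branches {R1, C3, C4, R3, V1} → V_6 = -1.998
Source currents: i(L1)=0.003378, i(L2)=-5.910e-05, i(L3)=-0.002515, i(V1)=-0.02277

6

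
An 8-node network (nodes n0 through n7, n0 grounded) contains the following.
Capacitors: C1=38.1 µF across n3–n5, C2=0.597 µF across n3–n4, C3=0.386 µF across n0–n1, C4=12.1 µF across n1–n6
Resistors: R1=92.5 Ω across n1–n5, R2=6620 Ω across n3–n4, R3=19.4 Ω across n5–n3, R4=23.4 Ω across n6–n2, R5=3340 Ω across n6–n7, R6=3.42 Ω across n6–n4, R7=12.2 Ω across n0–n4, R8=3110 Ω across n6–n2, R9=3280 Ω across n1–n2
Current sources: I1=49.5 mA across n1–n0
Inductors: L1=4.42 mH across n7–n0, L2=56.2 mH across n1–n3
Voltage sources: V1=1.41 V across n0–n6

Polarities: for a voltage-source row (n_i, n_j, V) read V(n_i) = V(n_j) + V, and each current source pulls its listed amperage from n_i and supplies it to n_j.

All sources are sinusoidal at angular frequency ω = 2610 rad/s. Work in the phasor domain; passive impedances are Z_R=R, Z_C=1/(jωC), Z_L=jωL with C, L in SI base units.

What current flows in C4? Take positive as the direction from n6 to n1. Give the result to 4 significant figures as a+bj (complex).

MNA unknowns: 7 node voltages V₁..V_7 plus 1 source current (V1)
C1: Y=0.000+0.09944j on G[3,5]
R1: Y=0.01081+0.000j on G[1,5]
R2: Y=0.0001511+0.000j on G[3,4]
R3: Y=0.05155+0.000j on G[5,3]
R4: Y=0.04274+0.000j on G[6,2]
C2: Y=0.000+0.001558j on G[3,4]
I1: z[1]−=0.0495, z[0]+=0.0495
R5: Y=0.0002994+0.000j on G[6,7]
L1: Y=0.000-0.08668j on G[7,0]
R6: Y=0.2924+0.000j on G[6,4]
R7: Y=0.08197+0.000j on G[0,4]
R8: Y=0.0003215+0.000j on G[6,2]
C3: Y=0.000+0.001007j on G[0,1]
C4: Y=0.000+0.03158j on G[1,6]
L2: Y=0.000-0.006817j on G[1,3]
R9: Y=0.0003049+0.000j on G[1,2]
V1: row V0−V6=1.41, i_V1 at 0,6
solve → V1=-1.382+1.445j, V2=-1.410+0.01016j, V3=-1.203+1.541j, V4=-1.108+0.0002242j, V5=-1.219+1.550j, V6=-1.410+0.000j, V7=-1.682e-05-0.004870j
aux → i_V1=-0.04318-0.001373j

0.04564-0.0008713j A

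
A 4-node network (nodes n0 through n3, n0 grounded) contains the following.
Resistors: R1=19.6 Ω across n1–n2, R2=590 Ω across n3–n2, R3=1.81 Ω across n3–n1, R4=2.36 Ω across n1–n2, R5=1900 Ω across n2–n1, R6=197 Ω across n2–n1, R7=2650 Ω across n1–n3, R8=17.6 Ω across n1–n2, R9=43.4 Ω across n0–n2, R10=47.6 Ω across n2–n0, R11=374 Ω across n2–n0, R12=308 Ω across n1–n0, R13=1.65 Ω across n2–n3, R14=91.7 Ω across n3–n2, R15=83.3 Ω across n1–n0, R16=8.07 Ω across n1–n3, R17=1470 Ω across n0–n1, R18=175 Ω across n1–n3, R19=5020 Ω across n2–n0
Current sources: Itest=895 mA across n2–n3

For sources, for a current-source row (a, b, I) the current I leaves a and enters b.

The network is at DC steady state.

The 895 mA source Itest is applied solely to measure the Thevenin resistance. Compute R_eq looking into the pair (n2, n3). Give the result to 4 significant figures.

MNA unknowns: 3 node voltages V₁..V_3
R1: Y=0.05102 on G[1,2]
R2: Y=0.001695 on G[3,2]
R3: Y=0.5525 on G[3,1]
R4: Y=0.4237 on G[1,2]
R5: Y=0.0005263 on G[2,1]
R6: Y=0.005076 on G[2,1]
R7: Y=0.0003774 on G[1,3]
R8: Y=0.05682 on G[1,2]
R9: Y=0.02304 on G[0,2]
R10: Y=0.02101 on G[2,0]
R11: Y=0.002674 on G[2,0]
R12: Y=0.003247 on G[1,0]
R13: Y=0.6061 on G[2,3]
R14: Y=0.01091 on G[3,2]
R15: Y=0.01200 on G[1,0]
R16: Y=0.1239 on G[1,3]
R17: Y=0.0006803 on G[0,1]
R18: Y=0.005714 on G[1,3]
R19: Y=0.0001992 on G[2,0]
Itest: z[2]−=0.895, z[3]+=0.895
solve → V1=0.4012, V2=-0.1362, V3=0.8335

R_eq = 1.083 Ω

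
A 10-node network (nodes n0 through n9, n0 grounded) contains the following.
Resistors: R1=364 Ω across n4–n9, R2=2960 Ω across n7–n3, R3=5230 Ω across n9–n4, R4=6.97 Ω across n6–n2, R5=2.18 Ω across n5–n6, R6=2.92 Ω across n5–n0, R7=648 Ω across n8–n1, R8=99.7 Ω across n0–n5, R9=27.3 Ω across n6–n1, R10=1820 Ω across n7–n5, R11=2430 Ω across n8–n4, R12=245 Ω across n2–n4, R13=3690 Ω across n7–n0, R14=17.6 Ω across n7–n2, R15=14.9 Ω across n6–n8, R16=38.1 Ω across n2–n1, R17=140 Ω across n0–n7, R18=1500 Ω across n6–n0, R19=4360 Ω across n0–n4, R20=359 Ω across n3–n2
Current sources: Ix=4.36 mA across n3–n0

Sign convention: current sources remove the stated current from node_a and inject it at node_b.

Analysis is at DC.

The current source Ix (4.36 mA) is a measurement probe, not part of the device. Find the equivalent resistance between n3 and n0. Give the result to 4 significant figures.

Element admittances at DC:
  Y(R1) = 0.002747 S between n4,n9
  Y(R2) = 0.0003378 S between n7,n3
  Y(R3) = 0.0001912 S between n9,n4
  Y(R4) = 0.1435 S between n6,n2
  Y(R5) = 0.4587 S between n5,n6
  Y(R6) = 0.3425 S between n5,n0
  Y(R7) = 0.001543 S between n8,n1
  Y(R8) = 0.01003 S between n0,n5
  Y(R9) = 0.03663 S between n6,n1
  Y(R10) = 0.0005495 S between n7,n5
  Y(R11) = 0.0004115 S between n8,n4
  Y(R12) = 0.004082 S between n2,n4
  Y(R13) = 0.0002710 S between n7,n0
  Y(R14) = 0.05682 S between n7,n2
  Y(R15) = 0.06711 S between n6,n8
  Y(R16) = 0.02625 S between n2,n1
  Y(R17) = 0.007143 S between n0,n7
  Y(R18) = 0.0006667 S between n6,n0
  Y(R19) = 0.0002294 S between n0,n4
  Y(R20) = 0.002786 S between n3,n2
  Ix: injects 0.00436 A into n0 (from n3)
Assemble and solve the 9×9 MNA system:
  V(n1)=-0.03017  V(n2)=-0.04498  V(n3)=-1.441  V(n4)=-0.04065  V(n5)=-0.01132  V(n6)=-0.01998  V(n7)=-0.04682  V(n8)=-0.02033  V(n9)=-0.04065

R_eq = 330.5 Ω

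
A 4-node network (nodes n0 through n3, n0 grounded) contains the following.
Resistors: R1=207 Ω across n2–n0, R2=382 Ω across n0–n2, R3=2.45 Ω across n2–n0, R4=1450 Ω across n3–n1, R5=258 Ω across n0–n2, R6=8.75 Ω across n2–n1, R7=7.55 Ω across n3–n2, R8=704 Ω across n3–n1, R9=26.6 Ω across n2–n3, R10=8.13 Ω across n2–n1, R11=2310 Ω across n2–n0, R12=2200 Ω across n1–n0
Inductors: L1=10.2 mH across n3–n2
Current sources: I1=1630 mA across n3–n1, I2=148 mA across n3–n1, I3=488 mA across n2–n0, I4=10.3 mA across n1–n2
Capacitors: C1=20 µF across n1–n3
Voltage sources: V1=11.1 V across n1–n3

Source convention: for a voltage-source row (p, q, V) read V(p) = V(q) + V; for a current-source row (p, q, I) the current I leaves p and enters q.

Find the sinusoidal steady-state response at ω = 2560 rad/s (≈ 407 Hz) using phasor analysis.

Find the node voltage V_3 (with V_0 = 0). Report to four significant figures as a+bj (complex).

-7.604-0.6040j V

MNA unknowns: 3 node voltages V₁..V_3 plus 1 source current (V1)
R1: Y=0.004831+0.000j on G[2,0]
L1: Y=0.000-0.03830j on G[3,2]
R2: Y=0.002618+0.000j on G[0,2]
R3: Y=0.4082+0.000j on G[2,0]
I1: z[3]−=1.63, z[1]+=1.63
R4: Y=0.0006897+0.000j on G[3,1]
R5: Y=0.003876+0.000j on G[0,2]
I2: z[3]−=0.148, z[1]+=0.148
R6: Y=0.1143+0.000j on G[2,1]
R7: Y=0.1325+0.000j on G[3,2]
R8: Y=0.001420+0.000j on G[3,1]
C1: Y=0.000+0.05120j on G[1,3]
R9: Y=0.03759+0.000j on G[2,3]
I3: z[2]−=0.488, z[0]+=0.488
R10: Y=0.1230+0.000j on G[2,1]
R11: Y=0.0004329+0.000j on G[2,0]
I4: z[1]−=0.0103, z[2]+=0.0103
R12: Y=0.0004545+0.000j on G[1,0]
V1: row V1−V3=11.1, i_V1 at 1,3
solve → V1=3.496-0.6040j, V2=-1.166+0.0006538j, V3=-7.604-0.6040j
aux → i_V1=0.6366-0.4246j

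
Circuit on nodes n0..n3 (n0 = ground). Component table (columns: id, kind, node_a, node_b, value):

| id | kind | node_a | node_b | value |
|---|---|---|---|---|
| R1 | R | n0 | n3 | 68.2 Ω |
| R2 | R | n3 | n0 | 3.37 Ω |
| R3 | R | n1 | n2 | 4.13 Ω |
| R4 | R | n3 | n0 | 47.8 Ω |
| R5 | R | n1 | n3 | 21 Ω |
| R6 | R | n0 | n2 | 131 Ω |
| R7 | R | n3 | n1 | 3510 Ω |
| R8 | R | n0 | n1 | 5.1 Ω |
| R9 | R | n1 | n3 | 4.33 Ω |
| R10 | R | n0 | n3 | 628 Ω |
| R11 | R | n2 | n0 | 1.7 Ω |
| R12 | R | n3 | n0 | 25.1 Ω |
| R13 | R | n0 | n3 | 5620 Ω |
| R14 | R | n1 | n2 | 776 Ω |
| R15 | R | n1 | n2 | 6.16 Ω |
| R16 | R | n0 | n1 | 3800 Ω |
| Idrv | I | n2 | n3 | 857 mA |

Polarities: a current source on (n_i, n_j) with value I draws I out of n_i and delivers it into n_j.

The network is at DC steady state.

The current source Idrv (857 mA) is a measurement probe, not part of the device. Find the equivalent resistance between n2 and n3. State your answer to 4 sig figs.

Apply KCL at each of the 3 non-ground nodes and solve the resulting linear system.
Node n1: branches {R3, R5, R7, R8, R9, R14, R15, R16} → V_1 = 0.03166
Node n2: branches {R3, R6, R11, R14, R15, Idrv} → V_2 = -0.8428
Node n3: branches {R1, R2, R4, R5, R7, R9, R10, R12, R13, Idrv} → V_3 = 1.326

R_eq = 2.531 Ω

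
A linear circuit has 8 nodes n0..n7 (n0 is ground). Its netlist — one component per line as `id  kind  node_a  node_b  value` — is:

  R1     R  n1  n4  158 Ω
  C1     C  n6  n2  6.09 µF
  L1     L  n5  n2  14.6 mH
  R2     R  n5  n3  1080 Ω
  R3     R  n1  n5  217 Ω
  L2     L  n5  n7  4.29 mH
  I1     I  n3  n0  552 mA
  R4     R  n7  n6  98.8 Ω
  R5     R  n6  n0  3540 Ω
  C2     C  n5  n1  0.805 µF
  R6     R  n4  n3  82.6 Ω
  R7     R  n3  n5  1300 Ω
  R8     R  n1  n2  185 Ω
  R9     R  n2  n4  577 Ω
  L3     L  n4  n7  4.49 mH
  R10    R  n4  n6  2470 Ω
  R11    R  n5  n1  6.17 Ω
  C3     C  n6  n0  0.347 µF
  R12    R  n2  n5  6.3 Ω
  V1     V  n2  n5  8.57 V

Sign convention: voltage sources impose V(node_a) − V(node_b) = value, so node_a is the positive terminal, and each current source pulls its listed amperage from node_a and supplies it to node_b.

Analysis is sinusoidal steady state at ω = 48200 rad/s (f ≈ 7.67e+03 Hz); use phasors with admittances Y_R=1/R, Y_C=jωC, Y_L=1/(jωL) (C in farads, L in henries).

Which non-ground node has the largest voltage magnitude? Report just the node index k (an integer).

MNA unknowns: 7 node voltages V₁..V_7 plus 1 source current (V1)
R1: Y=0.006329+0.000j on G[1,4]
C1: Y=0.000+0.2935j on G[6,2]
L1: Y=0.000-0.001421j on G[5,2]
R2: Y=0.0009259+0.000j on G[5,3]
R3: Y=0.004608+0.000j on G[1,5]
L2: Y=0.000-0.004836j on G[5,7]
I1: z[3]−=0.552, z[0]+=0.552
R4: Y=0.01012+0.000j on G[7,6]
R5: Y=0.0002825+0.000j on G[6,0]
C2: Y=0.000+0.03880j on G[5,1]
R6: Y=0.01211+0.000j on G[4,3]
R7: Y=0.0007692+0.000j on G[3,5]
R8: Y=0.005405+0.000j on G[1,2]
R9: Y=0.001733+0.000j on G[2,4]
L3: Y=0.000-0.004621j on G[4,7]
R10: Y=0.0004049+0.000j on G[4,6]
R11: Y=0.1621+0.000j on G[5,1]
C3: Y=0.000+0.01673j on G[6,0]
R12: Y=0.1587+0.000j on G[2,5]
V1: row V2−V5=8.57, i_V1 at 2,5
solve → V1=-10.57+34.02j, V2=-0.9089+34.28j, V3=-81.50+21.82j, V4=-45.99+20.07j, V5=-9.479+34.28j, V6=-0.5573+32.99j, V7=-15.85+43.71j
aux → i_V1=-1.112+0.08932j

3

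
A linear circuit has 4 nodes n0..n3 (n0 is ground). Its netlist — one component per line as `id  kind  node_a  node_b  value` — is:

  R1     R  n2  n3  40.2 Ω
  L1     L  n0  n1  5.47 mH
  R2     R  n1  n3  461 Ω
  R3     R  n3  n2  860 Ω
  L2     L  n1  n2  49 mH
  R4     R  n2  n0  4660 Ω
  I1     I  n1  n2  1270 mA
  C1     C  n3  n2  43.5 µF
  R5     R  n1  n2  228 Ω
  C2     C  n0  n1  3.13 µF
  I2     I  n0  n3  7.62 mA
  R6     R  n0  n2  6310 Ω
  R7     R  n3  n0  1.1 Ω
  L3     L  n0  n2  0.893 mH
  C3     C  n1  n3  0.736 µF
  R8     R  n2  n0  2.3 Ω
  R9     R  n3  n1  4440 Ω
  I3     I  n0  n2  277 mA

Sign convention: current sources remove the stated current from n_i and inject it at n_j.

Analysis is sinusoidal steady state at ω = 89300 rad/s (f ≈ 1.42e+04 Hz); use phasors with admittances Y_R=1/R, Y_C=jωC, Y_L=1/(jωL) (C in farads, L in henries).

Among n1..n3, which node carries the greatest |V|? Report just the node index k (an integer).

Element admittances at ω=89300 rad/s:
  Y(R1) = 0.02488+0.000j S between n2,n3
  Y(L1) = 0.000-0.002047j S between n0,n1
  Y(R2) = 0.002169+0.000j S between n1,n3
  Y(R3) = 0.001163+0.000j S between n3,n2
  Y(L2) = 0.000-0.0002285j S between n1,n2
  Y(R4) = 0.0002146+0.000j S between n2,n0
  I1: injects 1.27 A into n2 (from n1)
  Y(C1) = 0.000+3.885j S between n3,n2
  Y(R5) = 0.004386+0.000j S between n1,n2
  Y(C2) = 0.000+0.2795j S between n0,n1
  I2: injects 0.00762 A into n3 (from n0)
  Y(R6) = 0.0001585+0.000j S between n0,n2
  Y(R7) = 0.9091+0.000j S between n3,n0
  Y(L3) = 0.000-0.01254j S between n0,n2
  Y(C3) = 0.000+0.06572j S between n1,n3
  Y(R8) = 0.4348+0.000j S between n2,n0
  Y(R9) = 0.0002252+0.000j S between n3,n1
  I3: injects 0.277 A into n2 (from n0)
Assemble and solve the 3×3 MNA system:
  V(n1)=0.1094+3.701j  V(n2)=0.9997-0.2066j  V(n3)=0.9670+0.07931j

1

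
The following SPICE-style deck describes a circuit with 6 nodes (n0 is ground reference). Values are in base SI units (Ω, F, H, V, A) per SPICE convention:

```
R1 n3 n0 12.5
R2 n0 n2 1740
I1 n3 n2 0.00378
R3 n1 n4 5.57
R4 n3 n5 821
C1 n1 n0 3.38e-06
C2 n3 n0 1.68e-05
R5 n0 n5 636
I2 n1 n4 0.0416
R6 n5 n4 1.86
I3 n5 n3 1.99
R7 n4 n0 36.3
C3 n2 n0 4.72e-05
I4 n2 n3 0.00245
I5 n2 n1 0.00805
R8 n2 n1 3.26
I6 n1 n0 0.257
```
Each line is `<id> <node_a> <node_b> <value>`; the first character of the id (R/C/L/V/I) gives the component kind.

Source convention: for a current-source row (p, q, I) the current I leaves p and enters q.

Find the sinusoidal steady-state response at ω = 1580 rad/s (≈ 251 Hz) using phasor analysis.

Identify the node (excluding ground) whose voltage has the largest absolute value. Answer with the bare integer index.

5

Element admittances at ω=1580 rad/s:
  Y(R1) = 0.08000+0.000j S between n3,n0
  Y(R2) = 0.0005747+0.000j S between n0,n2
  I1: injects 0.00378 A into n2 (from n3)
  Y(R3) = 0.1795+0.000j S between n1,n4
  Y(R4) = 0.001218+0.000j S between n3,n5
  Y(C1) = 0.000+0.005340j S between n1,n0
  Y(C2) = 0.000+0.02654j S between n3,n0
  Y(R5) = 0.001572+0.000j S between n0,n5
  I2: injects 0.0416 A into n4 (from n1)
  Y(R6) = 0.5376+0.000j S between n5,n4
  I3: injects 1.99 A into n3 (from n5)
  Y(R7) = 0.02755+0.000j S between n4,n0
  Y(C3) = 0.000+0.07458j S between n2,n0
  I4: injects 0.00245 A into n3 (from n2)
  I5: injects 0.00805 A into n1 (from n2)
  Y(R8) = 0.3067+0.000j S between n2,n1
  I6: injects 0.257 A into n0 (from n1)
Assemble and solve the 5×5 MNA system:
  V(n1)=-11.13+19.17j  V(n2)=-6.127+20.62j  V(n3)=21.89-6.912j  V(n4)=-18.63+16.36j  V(n5)=-22.17+16.26j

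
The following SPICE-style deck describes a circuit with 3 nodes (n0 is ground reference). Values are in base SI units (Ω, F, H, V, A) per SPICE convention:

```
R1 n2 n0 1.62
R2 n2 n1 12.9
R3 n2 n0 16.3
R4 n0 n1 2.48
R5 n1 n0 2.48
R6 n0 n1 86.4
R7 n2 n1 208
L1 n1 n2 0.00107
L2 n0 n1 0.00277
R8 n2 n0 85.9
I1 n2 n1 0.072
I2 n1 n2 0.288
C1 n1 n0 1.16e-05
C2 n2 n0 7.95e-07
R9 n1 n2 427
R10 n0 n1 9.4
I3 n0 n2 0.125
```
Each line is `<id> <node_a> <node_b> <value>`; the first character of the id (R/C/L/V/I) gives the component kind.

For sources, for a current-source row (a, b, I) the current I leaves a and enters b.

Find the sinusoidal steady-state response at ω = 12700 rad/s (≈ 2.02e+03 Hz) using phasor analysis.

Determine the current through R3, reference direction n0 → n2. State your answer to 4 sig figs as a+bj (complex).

MNA unknowns: 2 node voltages V₁..V_2
R1: Y=0.6173+0.000j on G[2,0]
R2: Y=0.07752+0.000j on G[2,1]
R3: Y=0.06135+0.000j on G[2,0]
R4: Y=0.4032+0.000j on G[0,1]
R5: Y=0.4032+0.000j on G[1,0]
R6: Y=0.01157+0.000j on G[0,1]
R7: Y=0.004808+0.000j on G[2,1]
L1: Y=0.000-0.07359j on G[1,2]
L2: Y=0.000-0.02843j on G[0,1]
R8: Y=0.01164+0.000j on G[2,0]
I1: z[2]−=0.072, z[1]+=0.072
I2: z[1]−=0.288, z[2]+=0.288
C1: Y=0.000+0.1473j on G[1,0]
C2: Y=0.000+0.01010j on G[2,0]
R9: Y=0.002342+0.000j on G[1,2]
R10: Y=0.1064+0.000j on G[0,1]
I3: z[0]−=0.125, z[2]+=0.125
solve → V1=-0.1765-0.01825j, V2=0.4150+0.04877j

-0.02546-0.002992j A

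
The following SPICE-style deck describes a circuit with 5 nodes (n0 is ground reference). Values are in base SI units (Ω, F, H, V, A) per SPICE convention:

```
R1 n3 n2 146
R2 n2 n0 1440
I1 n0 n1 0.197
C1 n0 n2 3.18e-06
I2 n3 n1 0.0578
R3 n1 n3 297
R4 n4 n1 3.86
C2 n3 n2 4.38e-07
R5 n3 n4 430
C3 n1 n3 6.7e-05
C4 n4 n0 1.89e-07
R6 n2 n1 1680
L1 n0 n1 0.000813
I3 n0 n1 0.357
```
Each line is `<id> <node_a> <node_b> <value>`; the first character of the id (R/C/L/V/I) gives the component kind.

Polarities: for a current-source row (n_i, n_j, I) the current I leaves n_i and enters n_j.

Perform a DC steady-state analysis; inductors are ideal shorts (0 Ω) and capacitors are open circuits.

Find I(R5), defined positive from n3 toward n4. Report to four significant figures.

Element admittances at DC:
  Y(R1) = 0.006849 S between n3,n2
  Y(R2) = 0.0006944 S between n2,n0
  I1: injects 0.197 A into n1 (from n0)
  Y(C1) = 0.000 S between n0,n2
  I2: injects 0.0578 A into n1 (from n3)
  Y(R3) = 0.003367 S between n1,n3
  Y(R4) = 0.2591 S between n4,n1
  Y(C2) = 0.000 S between n3,n2
  Y(R5) = 0.002326 S between n3,n4
  Y(C3) = 0.000 S between n1,n3
  Y(C4) = 0.000 S between n4,n0
  Y(R6) = 0.0005952 S between n2,n1
  L1: short n0↔n1 (DC inductor)
  I3: injects 0.357 A into n1 (from n0)
Assemble and solve the 5×5 MNA system:
  V(n1)=0.000  V(n2)=-7.198  V(n3)=-8.554  V(n4)=-0.07610
  i(L1)=-0.5590

-0.01972 A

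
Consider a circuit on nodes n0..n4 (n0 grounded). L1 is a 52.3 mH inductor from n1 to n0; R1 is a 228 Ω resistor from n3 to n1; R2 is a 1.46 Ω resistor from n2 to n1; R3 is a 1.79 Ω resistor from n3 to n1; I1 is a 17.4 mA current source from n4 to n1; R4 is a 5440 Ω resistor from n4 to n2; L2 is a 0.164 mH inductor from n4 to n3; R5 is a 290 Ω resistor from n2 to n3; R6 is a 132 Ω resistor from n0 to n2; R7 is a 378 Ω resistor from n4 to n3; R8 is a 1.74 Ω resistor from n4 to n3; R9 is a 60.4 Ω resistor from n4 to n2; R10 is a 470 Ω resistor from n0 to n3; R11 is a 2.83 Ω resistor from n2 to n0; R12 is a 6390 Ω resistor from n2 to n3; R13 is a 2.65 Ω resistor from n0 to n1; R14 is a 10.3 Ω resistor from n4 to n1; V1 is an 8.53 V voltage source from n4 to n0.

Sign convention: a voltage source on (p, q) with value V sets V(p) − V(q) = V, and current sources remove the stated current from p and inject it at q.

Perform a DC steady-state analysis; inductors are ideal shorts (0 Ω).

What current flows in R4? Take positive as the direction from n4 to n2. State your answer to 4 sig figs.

0.001538 A

Element admittances at DC:
  L1: short n1↔n0 (DC inductor)
  Y(R1) = 0.004386 S between n3,n1
  Y(R2) = 0.6849 S between n2,n1
  Y(R3) = 0.5587 S between n3,n1
  I1: injects 0.0174 A into n1 (from n4)
  Y(R4) = 0.0001838 S between n4,n2
  L2: short n4↔n3 (DC inductor)
  Y(R5) = 0.003448 S between n2,n3
  Y(R6) = 0.007576 S between n0,n2
  Y(R7) = 0.002646 S between n4,n3
  Y(R8) = 0.5747 S between n4,n3
  Y(R9) = 0.01656 S between n4,n2
  Y(R10) = 0.002128 S between n0,n3
  Y(R11) = 0.3534 S between n2,n0
  Y(R12) = 0.0001565 S between n2,n3
  Y(R13) = 0.3774 S between n0,n1
  Y(R14) = 0.09709 S between n4,n1
  V1: constraint V(n4)−V(n0) = 8.53
Assemble and solve the 7×7 MNA system:
  V(n1)=0.000  V(n2)=0.1628  V(n3)=8.530  V(n4)=8.530
  i(L1)=5.760  i(L2)=4.851  i(V1)=-5.837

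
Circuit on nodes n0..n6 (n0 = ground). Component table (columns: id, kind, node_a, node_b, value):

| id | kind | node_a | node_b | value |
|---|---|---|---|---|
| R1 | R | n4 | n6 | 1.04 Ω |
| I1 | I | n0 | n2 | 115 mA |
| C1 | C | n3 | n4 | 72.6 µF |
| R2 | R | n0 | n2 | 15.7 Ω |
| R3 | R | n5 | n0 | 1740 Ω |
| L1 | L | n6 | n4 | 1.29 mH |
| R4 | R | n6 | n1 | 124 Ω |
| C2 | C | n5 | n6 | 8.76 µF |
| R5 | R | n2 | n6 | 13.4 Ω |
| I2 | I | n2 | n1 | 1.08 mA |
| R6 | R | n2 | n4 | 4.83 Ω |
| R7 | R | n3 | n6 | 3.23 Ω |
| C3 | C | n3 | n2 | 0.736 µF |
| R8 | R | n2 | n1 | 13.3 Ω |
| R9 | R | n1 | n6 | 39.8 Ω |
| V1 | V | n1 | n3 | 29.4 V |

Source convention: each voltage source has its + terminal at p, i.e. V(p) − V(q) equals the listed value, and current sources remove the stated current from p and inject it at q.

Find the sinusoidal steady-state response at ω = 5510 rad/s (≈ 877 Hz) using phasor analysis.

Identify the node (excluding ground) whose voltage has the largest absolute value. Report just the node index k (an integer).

Element admittances at ω=5510 rad/s:
  Y(R1) = 0.9615+0.000j S between n4,n6
  I1: injects 0.115 A into n2 (from n0)
  Y(C1) = 0.000+0.4000j S between n3,n4
  Y(R2) = 0.06369+0.000j S between n0,n2
  Y(R3) = 0.0005747+0.000j S between n5,n0
  Y(L1) = 0.000-0.1407j S between n6,n4
  Y(R4) = 0.008065+0.000j S between n6,n1
  Y(C2) = 0.000+0.04827j S between n5,n6
  Y(R5) = 0.07463+0.000j S between n2,n6
  I2: injects 0.00108 A into n1 (from n2)
  Y(R6) = 0.2070+0.000j S between n2,n4
  Y(R7) = 0.3096+0.000j S between n3,n6
  Y(C3) = 0.000+0.004055j S between n3,n2
  Y(R8) = 0.07519+0.000j S between n2,n1
  Y(R9) = 0.02513+0.000j S between n1,n6
  V1: constraint V(n1)−V(n3) = 29.4
Assemble and solve the 7×7 MNA system:
  V(n1)=22.82+2.853j  V(n2)=1.838-0.0005008j  V(n3)=-6.580+2.853j  V(n4)=-3.767-0.9077j  V(n5)=-3.557+0.05551j  V(n6)=-3.556+0.09786j
  i(V1)=-2.452-0.3060j

1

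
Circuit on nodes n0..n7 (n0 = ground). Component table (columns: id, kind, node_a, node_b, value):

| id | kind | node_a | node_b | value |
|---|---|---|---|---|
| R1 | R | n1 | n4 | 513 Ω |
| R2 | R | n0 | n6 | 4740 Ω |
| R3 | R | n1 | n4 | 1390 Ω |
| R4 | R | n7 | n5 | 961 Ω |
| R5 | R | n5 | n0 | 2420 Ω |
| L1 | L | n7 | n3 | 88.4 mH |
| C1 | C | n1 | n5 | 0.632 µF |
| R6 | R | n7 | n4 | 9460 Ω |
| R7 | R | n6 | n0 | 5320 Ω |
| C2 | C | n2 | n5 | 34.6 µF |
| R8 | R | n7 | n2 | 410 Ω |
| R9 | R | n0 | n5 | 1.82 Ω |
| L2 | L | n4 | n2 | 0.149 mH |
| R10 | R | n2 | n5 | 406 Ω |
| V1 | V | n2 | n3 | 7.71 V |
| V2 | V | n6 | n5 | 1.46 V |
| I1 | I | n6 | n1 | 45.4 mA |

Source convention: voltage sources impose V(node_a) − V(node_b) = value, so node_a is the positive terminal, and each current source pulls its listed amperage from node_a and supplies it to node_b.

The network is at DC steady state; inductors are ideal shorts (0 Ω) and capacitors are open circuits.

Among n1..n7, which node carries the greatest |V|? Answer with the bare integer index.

1

MNA unknowns: 7 node voltages V₁..V_7 plus 4 source currents (L1, L2, V1, V2)
R1: Y=0.001949 on G[1,4]
R2: Y=0.0002110 on G[0,6]
R3: Y=0.0007194 on G[1,4]
R4: Y=0.001041 on G[7,5]
R5: Y=0.0004132 on G[5,0]
L1: row V7−V3=0, i_L1 at 7,3
C1: Y=0.000 on G[1,5]
R6: Y=0.0001057 on G[7,4]
R7: Y=0.0001880 on G[6,0]
C2: Y=0.000 on G[2,5]
R8: Y=0.002439 on G[7,2]
R9: Y=0.5495 on G[0,5]
L2: row V4−V2=0, i_L2 at 4,2
R10: Y=0.002463 on G[2,5]
V1: row V2−V3=7.71, i_V1 at 2,3
V2: row V6−V5=1.46, i_V2 at 6,5
I1: z[6]−=0.0454, z[1]+=0.0454
solve → V1=32.26, V2=15.25, V3=7.537, V4=15.25, V5=-0.001058, V6=1.459, V7=7.537
aux → i_L1=0.01178, i_L2=0.04458, i_V1=-0.01178, i_V2=-0.04598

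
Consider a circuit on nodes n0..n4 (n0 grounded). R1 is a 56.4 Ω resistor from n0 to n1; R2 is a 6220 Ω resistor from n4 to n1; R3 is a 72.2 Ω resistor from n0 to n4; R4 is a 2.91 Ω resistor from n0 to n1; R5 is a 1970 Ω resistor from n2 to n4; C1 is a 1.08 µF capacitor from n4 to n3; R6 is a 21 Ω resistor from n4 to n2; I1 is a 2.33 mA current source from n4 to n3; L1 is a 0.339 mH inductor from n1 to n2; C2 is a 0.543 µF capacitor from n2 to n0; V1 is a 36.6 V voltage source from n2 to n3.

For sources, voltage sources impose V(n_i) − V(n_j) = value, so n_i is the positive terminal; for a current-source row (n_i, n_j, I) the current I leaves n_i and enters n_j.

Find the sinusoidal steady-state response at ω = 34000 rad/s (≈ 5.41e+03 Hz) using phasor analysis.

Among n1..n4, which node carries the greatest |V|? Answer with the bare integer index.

3

Element admittances at ω=34000 rad/s:
  Y(R1) = 0.01773+0.000j S between n0,n1
  Y(R2) = 0.0001608+0.000j S between n4,n1
  Y(R3) = 0.01385+0.000j S between n0,n4
  Y(R4) = 0.3436+0.000j S between n0,n1
  Y(R5) = 0.0005076+0.000j S between n2,n4
  Y(C1) = 0.000+0.03672j S between n4,n3
  Y(R6) = 0.04762+0.000j S between n4,n2
  I1: injects 0.00233 A into n3 (from n4)
  Y(L1) = 0.000-0.08676j S between n1,n2
  Y(C2) = 0.000+0.01846j S between n2,n0
  V1: constraint V(n2)−V(n3) = 36.6
Assemble and solve the 5×5 MNA system:
  V(n1)=0.6017+0.6242j  V(n2)=-2.025+3.153j  V(n3)=-38.62+3.153j  V(n4)=-11.50-13.59j
  i(V1)=-0.6170-0.9961j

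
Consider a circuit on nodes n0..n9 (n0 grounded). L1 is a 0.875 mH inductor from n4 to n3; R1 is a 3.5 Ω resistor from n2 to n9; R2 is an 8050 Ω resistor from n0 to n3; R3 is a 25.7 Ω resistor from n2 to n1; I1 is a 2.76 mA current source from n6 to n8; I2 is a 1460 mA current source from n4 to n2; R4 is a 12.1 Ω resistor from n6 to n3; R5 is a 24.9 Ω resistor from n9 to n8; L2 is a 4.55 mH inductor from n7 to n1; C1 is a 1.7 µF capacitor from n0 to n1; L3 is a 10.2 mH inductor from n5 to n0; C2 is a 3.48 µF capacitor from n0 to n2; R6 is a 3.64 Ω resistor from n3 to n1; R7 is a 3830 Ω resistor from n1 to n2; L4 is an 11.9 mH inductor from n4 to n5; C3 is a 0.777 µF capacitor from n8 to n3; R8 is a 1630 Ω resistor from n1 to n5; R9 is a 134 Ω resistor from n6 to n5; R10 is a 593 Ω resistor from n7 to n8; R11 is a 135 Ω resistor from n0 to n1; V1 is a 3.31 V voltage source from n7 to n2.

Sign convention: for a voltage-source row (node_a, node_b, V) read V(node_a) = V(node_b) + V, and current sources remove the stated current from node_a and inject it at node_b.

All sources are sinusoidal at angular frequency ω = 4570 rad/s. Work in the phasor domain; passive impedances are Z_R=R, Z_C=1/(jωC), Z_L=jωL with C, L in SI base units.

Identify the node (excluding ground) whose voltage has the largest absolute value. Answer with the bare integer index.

Apply KCL at each of the 9 non-ground nodes and solve the resulting linear system.
Node n1: branches {R3, L2, C1, R6, R7, R8, R11} → V_1 = -3.404-25.40j
Node n2: branches {R1, R3, I2, C2, R7, V1} → V_2 = 11.74-9.414j
Node n3: branches {L1, R2, R4, R6, C3} → V_3 = -7.740-25.25j
Node n4: branches {L1, I2, L4} → V_4 = -7.309-29.99j
Node n5: branches {L3, L4, R8, R9} → V_5 = -1.444-14.96j
Node n6: branches {I1, R4, R9} → V_6 = -7.249-24.40j
Node n7: branches {L2, R10, V1} → V_7 = 15.05-9.414j
Node n8: branches {I1, R5, C3, R10} → V_8 = 13.30-11.44j
Node n9: branches {R1, R5} → V_9 = 11.93-9.664j
Source currents: i(V1)=-0.7717+0.8842j

4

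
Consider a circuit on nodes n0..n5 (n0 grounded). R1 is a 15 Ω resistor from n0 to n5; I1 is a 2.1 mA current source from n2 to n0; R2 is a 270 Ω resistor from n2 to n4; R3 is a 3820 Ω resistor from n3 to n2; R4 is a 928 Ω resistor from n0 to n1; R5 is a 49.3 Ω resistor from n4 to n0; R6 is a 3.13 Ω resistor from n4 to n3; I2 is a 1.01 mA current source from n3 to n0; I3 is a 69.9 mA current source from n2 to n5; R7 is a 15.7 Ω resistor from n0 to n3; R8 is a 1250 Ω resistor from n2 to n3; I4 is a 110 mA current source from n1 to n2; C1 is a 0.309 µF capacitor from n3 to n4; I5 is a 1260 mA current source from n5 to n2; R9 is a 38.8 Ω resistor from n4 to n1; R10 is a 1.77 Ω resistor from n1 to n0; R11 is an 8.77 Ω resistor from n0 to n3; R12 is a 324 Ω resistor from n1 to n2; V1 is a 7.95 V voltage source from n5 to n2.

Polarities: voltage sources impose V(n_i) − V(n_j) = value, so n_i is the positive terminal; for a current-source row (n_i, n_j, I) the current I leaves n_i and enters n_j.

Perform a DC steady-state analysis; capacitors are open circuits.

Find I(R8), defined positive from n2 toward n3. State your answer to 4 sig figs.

MNA unknowns: 5 node voltages V₁..V_5 plus 1 source current (V1)
R1: Y=0.06667 on G[0,5]
I1: z[2]−=0.0021, z[0]+=0.0021
R2: Y=0.003704 on G[2,4]
R3: Y=0.0002618 on G[3,2]
R4: Y=0.001078 on G[0,1]
R5: Y=0.02028 on G[4,0]
R6: Y=0.3195 on G[4,3]
I2: z[3]−=0.00101, z[0]+=0.00101
I3: z[2]−=0.0699, z[5]+=0.0699
R7: Y=0.06369 on G[0,3]
R8: Y=0.0008000 on G[2,3]
I4: z[1]−=0.11, z[2]+=0.11
C1: Y=0.000 on G[3,4]
I5: z[5]−=1.26, z[2]+=1.26
R9: Y=0.02577 on G[4,1]
R10: Y=0.5650 on G[1,0]
R11: Y=0.1140 on G[0,3]
R12: Y=0.003086 on G[1,2]
V1: row V5−V2=7.95, i_V1 at 5,2
solve → V1=-0.2226, V2=-5.685, V3=-0.1363, V4=-0.1905, V5=2.265
aux → i_V1=-1.341

-0.004439 A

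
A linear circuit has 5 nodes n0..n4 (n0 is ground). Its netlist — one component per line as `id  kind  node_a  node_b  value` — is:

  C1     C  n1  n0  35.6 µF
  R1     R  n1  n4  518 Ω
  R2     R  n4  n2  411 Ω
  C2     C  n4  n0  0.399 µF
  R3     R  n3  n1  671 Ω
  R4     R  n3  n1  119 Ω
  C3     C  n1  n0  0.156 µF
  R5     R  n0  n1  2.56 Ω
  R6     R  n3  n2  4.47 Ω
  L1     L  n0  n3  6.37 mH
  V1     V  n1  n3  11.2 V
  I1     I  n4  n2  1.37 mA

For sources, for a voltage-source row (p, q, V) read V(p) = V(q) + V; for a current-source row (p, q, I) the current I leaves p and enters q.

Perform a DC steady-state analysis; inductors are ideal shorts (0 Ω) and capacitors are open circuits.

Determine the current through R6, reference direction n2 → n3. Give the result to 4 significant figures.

Element admittances at DC:
  Y(C1) = 0.000 S between n1,n0
  Y(R1) = 0.001931 S between n1,n4
  Y(R2) = 0.002433 S between n4,n2
  Y(C2) = 0.000 S between n4,n0
  Y(R3) = 0.001490 S between n3,n1
  Y(R4) = 0.008403 S between n3,n1
  Y(C3) = 0.000 S between n1,n0
  Y(R5) = 0.3906 S between n0,n1
  Y(R6) = 0.2237 S between n3,n2
  L1: short n0↔n3 (DC inductor)
  V1: constraint V(n1)−V(n3) = 11.2
  I1: injects 0.00137 A into n2 (from n4)
Assemble and solve the 6×6 MNA system:
  V(n1)=11.20  V(n2)=0.05633  V(n3)=0.000  V(n4)=4.672
  i(L1)=4.375  i(V1)=-4.498

0.01260 A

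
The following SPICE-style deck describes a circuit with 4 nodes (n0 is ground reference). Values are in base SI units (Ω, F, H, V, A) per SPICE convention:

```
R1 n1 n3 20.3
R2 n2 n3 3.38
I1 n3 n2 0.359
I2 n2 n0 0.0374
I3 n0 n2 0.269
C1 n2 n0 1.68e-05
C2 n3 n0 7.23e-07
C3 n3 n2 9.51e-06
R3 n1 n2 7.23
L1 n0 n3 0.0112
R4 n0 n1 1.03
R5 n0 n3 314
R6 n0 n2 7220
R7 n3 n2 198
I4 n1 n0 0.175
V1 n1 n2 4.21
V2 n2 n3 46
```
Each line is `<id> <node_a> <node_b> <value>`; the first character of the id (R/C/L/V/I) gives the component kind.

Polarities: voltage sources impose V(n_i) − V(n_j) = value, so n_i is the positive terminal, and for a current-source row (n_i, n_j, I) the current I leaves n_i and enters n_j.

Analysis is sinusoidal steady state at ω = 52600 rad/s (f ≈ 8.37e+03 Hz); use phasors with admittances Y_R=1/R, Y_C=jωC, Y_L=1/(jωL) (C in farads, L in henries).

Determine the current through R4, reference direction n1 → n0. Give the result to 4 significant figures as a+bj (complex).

2.873+2.813j A

Element admittances at ω=52600 rad/s:
  Y(R1) = 0.04926+0.000j S between n1,n3
  Y(R2) = 0.2959+0.000j S between n2,n3
  I1: injects 0.359 A into n2 (from n3)
  I2: injects 0.0374 A into n0 (from n2)
  I3: injects 0.269 A into n2 (from n0)
  Y(C1) = 0.000+0.8837j S between n2,n0
  Y(C2) = 0.000+0.03803j S between n3,n0
  Y(C3) = 0.000+0.5002j S between n3,n2
  Y(R3) = 0.1383+0.000j S between n1,n2
  Y(L1) = 0.000-0.001697j S between n0,n3
  Y(R4) = 0.9709+0.000j S between n0,n1
  Y(R5) = 0.003185+0.000j S between n0,n3
  Y(R6) = 0.0001385+0.000j S between n0,n2
  Y(R7) = 0.005051+0.000j S between n3,n2
  I4: injects 0.175 A into n0 (from n1)
  V1: constraint V(n1)−V(n2) = 4.21
  V2: constraint V(n2)−V(n3) = 46
Assemble and solve the 5×5 MNA system:
  V(n1)=2.959+2.897j  V(n2)=-1.251+2.897j  V(n3)=-47.25+2.897j
  i(V1)=-6.103-2.813j  i(V2)=-16.21-24.72j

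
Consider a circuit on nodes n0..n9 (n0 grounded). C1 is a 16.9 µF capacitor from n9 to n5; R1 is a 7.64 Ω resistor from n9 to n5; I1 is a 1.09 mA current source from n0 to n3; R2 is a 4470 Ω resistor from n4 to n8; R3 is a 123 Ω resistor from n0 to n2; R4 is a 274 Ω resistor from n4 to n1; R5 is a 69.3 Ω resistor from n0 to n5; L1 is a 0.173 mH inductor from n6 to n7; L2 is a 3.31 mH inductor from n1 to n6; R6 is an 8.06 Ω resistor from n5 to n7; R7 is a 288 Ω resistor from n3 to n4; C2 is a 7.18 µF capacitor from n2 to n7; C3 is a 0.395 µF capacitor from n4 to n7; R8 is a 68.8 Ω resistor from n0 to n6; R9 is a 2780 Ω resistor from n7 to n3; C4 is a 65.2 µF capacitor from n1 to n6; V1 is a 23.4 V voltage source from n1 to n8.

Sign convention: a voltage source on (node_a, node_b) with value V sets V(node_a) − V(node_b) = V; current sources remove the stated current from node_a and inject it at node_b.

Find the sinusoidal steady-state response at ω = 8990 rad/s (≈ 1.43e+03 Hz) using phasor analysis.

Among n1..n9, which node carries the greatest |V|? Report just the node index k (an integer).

Element admittances at ω=8990 rad/s:
  Y(C1) = 0.000+0.1519j S between n9,n5
  Y(R1) = 0.1309+0.000j S between n9,n5
  I1: injects 0.00109 A into n3 (from n0)
  Y(R2) = 0.0002237+0.000j S between n4,n8
  Y(R3) = 0.008130+0.000j S between n0,n2
  Y(R4) = 0.003650+0.000j S between n4,n1
  Y(R5) = 0.01443+0.000j S between n0,n5
  Y(L1) = 0.000-0.6430j S between n6,n7
  Y(L2) = 0.000-0.03361j S between n1,n6
  Y(R6) = 0.1241+0.000j S between n5,n7
  Y(R7) = 0.003472+0.000j S between n3,n4
  Y(C2) = 0.000+0.06455j S between n2,n7
  Y(C3) = 0.000+0.003551j S between n4,n7
  Y(R8) = 0.01453+0.000j S between n0,n6
  Y(R9) = 0.0003597+0.000j S between n7,n3
  Y(C4) = 0.000+0.5861j S between n1,n6
  V1: constraint V(n1)−V(n8) = 23.4
Assemble and solve the 10×10 MNA system:
  V(n1)=0.03241-0.003921j  V(n2)=0.03170+0.001475j  V(n3)=-0.2183+0.4485j  V(n4)=-0.5582+0.4952j  V(n5)=0.02856-0.002255j  V(n6)=0.02891+0.001413j  V(n7)=0.03188-0.002517j  V(n8)=-23.37-0.003921j  V(n9)=0.02856-0.002255j
  i(V1)=-0.005103-0.0001117j

8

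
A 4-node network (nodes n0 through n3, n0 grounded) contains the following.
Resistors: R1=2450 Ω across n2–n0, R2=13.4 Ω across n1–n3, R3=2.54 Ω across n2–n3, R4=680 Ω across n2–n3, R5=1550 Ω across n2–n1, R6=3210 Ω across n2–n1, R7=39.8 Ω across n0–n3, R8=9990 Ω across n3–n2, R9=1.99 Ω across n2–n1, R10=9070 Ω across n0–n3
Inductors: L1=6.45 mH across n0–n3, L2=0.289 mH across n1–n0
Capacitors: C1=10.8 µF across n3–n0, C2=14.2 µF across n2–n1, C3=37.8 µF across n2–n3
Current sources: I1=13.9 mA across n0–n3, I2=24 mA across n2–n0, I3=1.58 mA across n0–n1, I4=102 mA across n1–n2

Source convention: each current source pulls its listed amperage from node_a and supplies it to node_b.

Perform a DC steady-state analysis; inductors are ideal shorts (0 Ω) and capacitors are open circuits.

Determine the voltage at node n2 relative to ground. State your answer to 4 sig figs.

0.08675 V

MNA unknowns: 3 node voltages V₁..V_3 plus 2 source currents (L1, L2)
R1: Y=0.0004082 on G[2,0]
R2: Y=0.07463 on G[1,3]
R3: Y=0.3937 on G[2,3]
R4: Y=0.001471 on G[2,3]
R5: Y=0.0006452 on G[2,1]
R6: Y=0.0003115 on G[2,1]
R7: Y=0.02513 on G[0,3]
L1: row V0−V3=0, i_L1 at 0,3
R8: Y=0.0001001 on G[3,2]
R9: Y=0.5025 on G[2,1]
C1: Y=0.000 on G[3,0]
I1: z[0]−=0.0139, z[3]+=0.0139
I2: z[2]−=0.024, z[0]+=0.024
L2: row V1−V0=0, i_L2 at 1,0
I3: z[0]−=0.00158, z[1]+=0.00158
C2: Y=0.000 on G[2,1]
C3: Y=0.000 on G[2,3]
R10: Y=0.0001103 on G[0,3]
I4: z[1]−=0.102, z[2]+=0.102
solve → V1=0.000, V2=0.08675, V3=0.000
aux → i_L1=-0.04819, i_L2=-0.05674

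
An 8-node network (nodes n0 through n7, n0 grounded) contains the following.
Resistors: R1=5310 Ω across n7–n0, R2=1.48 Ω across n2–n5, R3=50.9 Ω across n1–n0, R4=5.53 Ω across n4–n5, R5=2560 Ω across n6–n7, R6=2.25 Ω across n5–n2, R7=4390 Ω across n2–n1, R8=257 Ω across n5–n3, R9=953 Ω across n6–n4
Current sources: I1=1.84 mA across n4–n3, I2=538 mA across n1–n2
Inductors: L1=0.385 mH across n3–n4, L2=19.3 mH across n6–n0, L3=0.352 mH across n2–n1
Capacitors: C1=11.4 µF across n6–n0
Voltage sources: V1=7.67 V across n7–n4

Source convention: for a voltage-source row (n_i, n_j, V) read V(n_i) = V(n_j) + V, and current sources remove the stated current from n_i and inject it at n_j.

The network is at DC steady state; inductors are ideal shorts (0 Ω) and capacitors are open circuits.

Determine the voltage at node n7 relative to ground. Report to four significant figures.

MNA unknowns: 7 node voltages V₁..V_7 plus 4 source currents (L1, L2, L3, V1)
R1: Y=0.0001883 on G[7,0]
R2: Y=0.6757 on G[2,5]
I1: z[4]−=0.00184, z[3]+=0.00184
R3: Y=0.01965 on G[1,0]
R4: Y=0.1808 on G[4,5]
R5: Y=0.0003906 on G[6,7]
I2: z[1]−=0.538, z[2]+=0.538
R6: Y=0.4444 on G[5,2]
L1: row V3−V4=0, i_L1 at 3,4
R7: Y=0.0002278 on G[2,1]
C1: Y=0.000 on G[6,0]
L2: row V6−V0=0, i_L2 at 6,0
R8: Y=0.003891 on G[5,3]
L3: row V2−V1=0, i_L3 at 2,1
R9: Y=0.001049 on G[6,4]
V1: row V7−V4=7.67, i_V1 at 7,4
solve → V1=-0.2068, V2=-0.2068, V3=-0.2324, V4=-0.2324, V5=-0.2104, V6=0.000, V7=7.438
aux → i_L1=0.001926, i_L2=0.002661, i_L3=0.5339, i_V1=-0.004306

7.438 V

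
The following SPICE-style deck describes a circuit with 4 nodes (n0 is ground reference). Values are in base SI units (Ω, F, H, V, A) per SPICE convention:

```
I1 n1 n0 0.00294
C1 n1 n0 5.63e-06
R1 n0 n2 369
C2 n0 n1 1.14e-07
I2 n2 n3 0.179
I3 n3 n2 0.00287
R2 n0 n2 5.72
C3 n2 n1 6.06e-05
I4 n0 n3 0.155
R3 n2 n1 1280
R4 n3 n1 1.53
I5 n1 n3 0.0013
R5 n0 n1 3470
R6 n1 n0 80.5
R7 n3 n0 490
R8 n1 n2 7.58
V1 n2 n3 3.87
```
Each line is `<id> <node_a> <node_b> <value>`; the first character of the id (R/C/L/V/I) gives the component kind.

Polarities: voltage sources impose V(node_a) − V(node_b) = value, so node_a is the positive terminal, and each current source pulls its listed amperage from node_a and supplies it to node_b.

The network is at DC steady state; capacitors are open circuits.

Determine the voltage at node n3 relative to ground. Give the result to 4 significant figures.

MNA unknowns: 3 node voltages V₁..V_3 plus 1 source current (V1)
I1: z[1]−=0.00294, z[0]+=0.00294
C1: Y=0.000 on G[1,0]
R1: Y=0.002710 on G[0,2]
C2: Y=0.000 on G[0,1]
I2: z[2]−=0.179, z[3]+=0.179
I3: z[3]−=0.00287, z[2]+=0.00287
R2: Y=0.1748 on G[0,2]
C3: Y=0.000 on G[2,1]
I4: z[0]−=0.155, z[3]+=0.155
R3: Y=0.0007813 on G[2,1]
R4: Y=0.6536 on G[3,1]
I5: z[1]−=0.0013, z[3]+=0.0013
R5: Y=0.0002882 on G[0,1]
R6: Y=0.01242 on G[1,0]
R7: Y=0.002041 on G[3,0]
R8: Y=0.1319 on G[1,2]
V1: row V2−V3=3.87, i_V1 at 2,3
solve → V1=-2.145, V2=1.043, V3=-2.827
aux → i_V1=-0.7842

-2.827 V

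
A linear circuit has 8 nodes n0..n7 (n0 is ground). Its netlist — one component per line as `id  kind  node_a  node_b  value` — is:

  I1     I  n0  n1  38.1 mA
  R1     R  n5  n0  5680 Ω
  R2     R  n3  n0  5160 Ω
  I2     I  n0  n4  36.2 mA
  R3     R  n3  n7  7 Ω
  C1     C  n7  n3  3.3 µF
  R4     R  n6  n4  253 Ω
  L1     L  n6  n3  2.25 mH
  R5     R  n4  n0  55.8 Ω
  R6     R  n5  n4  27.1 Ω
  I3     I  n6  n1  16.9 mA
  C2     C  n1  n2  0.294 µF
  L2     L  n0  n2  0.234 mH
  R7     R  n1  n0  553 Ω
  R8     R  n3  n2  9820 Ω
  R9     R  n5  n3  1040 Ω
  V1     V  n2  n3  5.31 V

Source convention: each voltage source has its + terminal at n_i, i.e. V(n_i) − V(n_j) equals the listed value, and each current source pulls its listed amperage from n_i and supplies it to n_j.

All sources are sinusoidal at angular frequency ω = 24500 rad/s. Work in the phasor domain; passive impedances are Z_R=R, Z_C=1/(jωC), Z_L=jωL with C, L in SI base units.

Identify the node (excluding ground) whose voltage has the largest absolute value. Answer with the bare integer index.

Element admittances at ω=24500 rad/s:
  I1: injects 0.0381 A into n1 (from n0)
  Y(R1) = 0.0001761+0.000j S between n5,n0
  Y(R2) = 0.0001938+0.000j S between n3,n0
  I2: injects 0.0362 A into n4 (from n0)
  Y(R3) = 0.1429+0.000j S between n3,n7
  Y(C1) = 0.000+0.08085j S between n7,n3
  Y(R4) = 0.003953+0.000j S between n6,n4
  Y(L1) = 0.000-0.01814j S between n6,n3
  Y(R5) = 0.01792+0.000j S between n4,n0
  Y(R6) = 0.03690+0.000j S between n5,n4
  I3: injects 0.0169 A into n1 (from n6)
  Y(C2) = 0.000+0.007203j S between n1,n2
  Y(L2) = 0.000-0.1744j S between n0,n2
  Y(R7) = 0.001808+0.000j S between n1,n0
  Y(R8) = 0.0001018+0.000j S between n3,n2
  Y(R9) = 0.0009615+0.000j S between n5,n3
  V1: constraint V(n2)−V(n3) = 5.31
Assemble and solve the 8×8 MNA system:
  V(n1)=1.663-6.851j  V(n2)=-0.05695+0.3676j  V(n3)=-5.367+0.3676j  V(n4)=0.4549+0.1317j  V(n5)=0.3056+0.1370j  V(n6)=-5.248+0.6786j  V(n7)=-5.367+0.3676j
  i(V1)=-0.01268+0.002455j

1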